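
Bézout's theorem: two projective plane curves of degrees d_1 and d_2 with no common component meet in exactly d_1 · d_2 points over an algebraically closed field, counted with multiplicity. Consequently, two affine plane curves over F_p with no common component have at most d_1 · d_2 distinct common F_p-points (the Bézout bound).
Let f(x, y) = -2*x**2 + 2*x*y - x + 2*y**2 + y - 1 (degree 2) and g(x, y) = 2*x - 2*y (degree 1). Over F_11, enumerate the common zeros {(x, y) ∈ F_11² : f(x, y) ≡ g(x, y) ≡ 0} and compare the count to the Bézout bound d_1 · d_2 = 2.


Common zeros: ∅; count = 0; Bézout bound = 2.

deg(f) = 2, deg(g) = 1, so Bézout bound = 2.
Scan x ∈ F_11. For each x, list the y ∈ F_11 with f(x, y) ≡ 0 and those with g(x, y) ≡ 0 (mod 11); the common zeros in that column are the intersection.
  x = 0: f ≡ 0 at y ∈ {6, 10}; g ≡ 0 at y ∈ {0}; common: ∅.
  x = 1: f ≡ 0 at y ∈ ∅; g ≡ 0 at y ∈ {1}; common: ∅.
  x = 2: f ≡ 0 at y ∈ {0, 3}; g ≡ 0 at y ∈ {2}; common: ∅.
  x = 3: f ≡ 0 at y ∈ {0, 2}; g ≡ 0 at y ∈ {3}; common: ∅.
  x = 4: f ≡ 0 at y ∈ {2, 10}; g ≡ 0 at y ∈ {4}; common: ∅.
  x = 5: f ≡ 0 at y ∈ ∅; g ≡ 0 at y ∈ {5}; common: ∅.
  x = 6: f ≡ 0 at y ∈ {3, 7}; g ≡ 0 at y ∈ {6}; common: ∅.
  x = 7: f ≡ 0 at y ∈ ∅; g ≡ 0 at y ∈ {7}; common: ∅.
  x = 8: f ≡ 0 at y ∈ ∅; g ≡ 0 at y ∈ {8}; common: ∅.
  x = 9: f ≡ 0 at y ∈ ∅; g ≡ 0 at y ∈ {9}; common: ∅.
  x = 10: f ≡ 0 at y ∈ ∅; g ≡ 0 at y ∈ {10}; common: ∅.
Collecting: common zeros = ∅, so the count is 0.
Comparison with the Bézout bound: 0 ≤ 2 = deg(f)·deg(g), as expected for curves with no common component (the affine F_11-count falls short of the bound because intersections may lie at infinity, over extension fields, or carry multiplicity).


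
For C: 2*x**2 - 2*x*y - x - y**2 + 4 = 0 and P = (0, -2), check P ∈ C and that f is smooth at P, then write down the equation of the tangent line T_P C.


Tangent line at P: 3*x + 4*y + 8 = 0.

Step 1: f(0, -2) = 0, so P lies on C.
Step 2: partial derivatives
  f_x(x, y) = 4*x - 2*y - 1, f_y(x, y) = -2*x - 2*y.
  f_x(P) = 3, f_y(P) = 4 (gradient nonzero, so P is smooth).
Step 3: tangent line at P: 3·(x − 0) + 4·(y − -2) = 0.
Expanding: 3*x + 4*y + 8 = 0.


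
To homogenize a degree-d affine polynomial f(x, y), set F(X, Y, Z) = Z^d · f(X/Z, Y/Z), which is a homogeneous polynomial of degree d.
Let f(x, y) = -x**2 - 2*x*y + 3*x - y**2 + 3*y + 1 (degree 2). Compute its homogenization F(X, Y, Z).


F(X, Y, Z) = -X**2 - 2*X*Y + 3*X*Z - Y**2 + 3*Y*Z + Z**2

deg(f) = 2.
Substitute x = X/Z, y = Y/Z into f, then multiply by Z^2.
  monomial -1·x^2·y^0 ↦ -1·X^2·Y^0·Z^0.
  monomial -2·x^1·y^1 ↦ -2·X^1·Y^1·Z^0.
  monomial 3·x^1·y^0 ↦ 3·X^1·Y^0·Z^1.
  monomial -1·x^0·y^2 ↦ -1·X^0·Y^2·Z^0.
  monomial 3·x^0·y^1 ↦ 3·X^0·Y^1·Z^1.
  monomial 1·x^0·y^0 ↦ 1·X^0·Y^0·Z^2.
Collecting: F(X, Y, Z) = -X**2 - 2*X*Y + 3*X*Z - Y**2 + 3*Y*Z + Z**2.


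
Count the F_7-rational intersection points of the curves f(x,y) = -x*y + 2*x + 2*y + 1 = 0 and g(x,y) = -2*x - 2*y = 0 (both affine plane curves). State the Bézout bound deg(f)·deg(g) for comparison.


Common zeros: ∅; count = 0; Bézout bound = 2.

deg(f) = 2, deg(g) = 1, so Bézout bound = 2.
Scan x ∈ F_7. For each x, list the y ∈ F_7 with f(x, y) ≡ 0 and those with g(x, y) ≡ 0 (mod 7); the common zeros in that column are the intersection.
  x = 0: f ≡ 0 at y ∈ {3}; g ≡ 0 at y ∈ {0}; common: ∅.
  x = 1: f ≡ 0 at y ∈ {4}; g ≡ 0 at y ∈ {6}; common: ∅.
  x = 2: f ≡ 0 at y ∈ ∅; g ≡ 0 at y ∈ {5}; common: ∅.
  x = 3: f ≡ 0 at y ∈ {0}; g ≡ 0 at y ∈ {4}; common: ∅.
  x = 4: f ≡ 0 at y ∈ {1}; g ≡ 0 at y ∈ {3}; common: ∅.
  x = 5: f ≡ 0 at y ∈ {6}; g ≡ 0 at y ∈ {2}; common: ∅.
  x = 6: f ≡ 0 at y ∈ {5}; g ≡ 0 at y ∈ {1}; common: ∅.
Collecting: common zeros = ∅, so the count is 0.
Comparison with the Bézout bound: 0 ≤ 2 = deg(f)·deg(g), as expected for curves with no common component (the affine F_7-count falls short of the bound because intersections may lie at infinity, over extension fields, or carry multiplicity).


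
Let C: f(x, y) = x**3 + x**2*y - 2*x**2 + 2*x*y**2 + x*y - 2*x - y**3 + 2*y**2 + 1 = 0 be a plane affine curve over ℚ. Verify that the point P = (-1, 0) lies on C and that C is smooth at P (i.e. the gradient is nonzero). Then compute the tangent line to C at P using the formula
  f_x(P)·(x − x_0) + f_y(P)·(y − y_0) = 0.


Tangent line at P: 5*x + 5 = 0.

Step 1: f(-1, 0) = 0, so P lies on C.
Step 2: partial derivatives
  f_x(x, y) = 3*x**2 + 2*x*y - 4*x + 2*y**2 + y - 2, f_y(x, y) = x**2 + 4*x*y + x - 3*y**2 + 4*y.
  f_x(P) = 5, f_y(P) = 0 (gradient nonzero, so P is smooth).
Step 3: tangent line at P: 5·(x − -1) + 0·(y − 0) = 0.
Expanding: 5*x + 5 = 0.


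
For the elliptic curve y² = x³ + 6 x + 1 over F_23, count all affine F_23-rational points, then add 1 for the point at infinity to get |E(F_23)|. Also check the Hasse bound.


Affine points = {(0, 1), (0, 22), (1, 10), (1, 13), (3, 0), (5, 8), (5, 15), (6, 0), (7, 8), (7, 15), (8, 3), (8, 20), (9, 5), (9, 18), (10, 7), (10, 16), (11, 8), (11, 15), (14, 0), (15, 4), (15, 19), (17, 5), (17, 18), (20, 5), (20, 18), (21, 2), (21, 21)}; affine count = 27; |E(F_23)| = 28.

Discriminant check: Δ ∝ 4a³ + 27b² = 4·6³ + 27·1² = 4·216 + 27·1 ≡ 17 (mod 23). Nonzero ⇒ E is nonsingular.
For each x ∈ F_23, compute rhs = x³ + 6·x + 1 mod 23, then count y ∈ F_23 with y² ≡ rhs.
  x = 0: rhs = 1, matching y values: 1, 22 (2 points).
  x = 1: rhs = 8, matching y values: 10, 13 (2 points).
  x = 2: rhs = 21, matching y values: none (0 points).
  x = 3: rhs = 0, matching y values: 0 (1 points).
  x = 4: rhs = 20, matching y values: none (0 points).
  x = 5: rhs = 18, matching y values: 8, 15 (2 points).
  x = 6: rhs = 0, matching y values: 0 (1 points).
  x = 7: rhs = 18, matching y values: 8, 15 (2 points).
  x = 8: rhs = 9, matching y values: 3, 20 (2 points).
  x = 9: rhs = 2, matching y values: 5, 18 (2 points).
  x = 10: rhs = 3, matching y values: 7, 16 (2 points).
  x = 11: rhs = 18, matching y values: 8, 15 (2 points).
  x = 12: rhs = 7, matching y values: none (0 points).
  x = 13: rhs = 22, matching y values: none (0 points).
  x = 14: rhs = 0, matching y values: 0 (1 points).
  x = 15: rhs = 16, matching y values: 4, 19 (2 points).
  x = 16: rhs = 7, matching y values: none (0 points).
  x = 17: rhs = 2, matching y values: 5, 18 (2 points).
  x = 18: rhs = 7, matching y values: none (0 points).
  x = 19: rhs = 5, matching y values: none (0 points).
  x = 20: rhs = 2, matching y values: 5, 18 (2 points).
  x = 21: rhs = 4, matching y values: 2, 21 (2 points).
  x = 22: rhs = 17, matching y values: none (0 points).
Total affine count: 27.
Full point count |E(F_23)| = 27 + 1 = 28.
Hasse bound: |28 − (23+1)| = |4| = 4 ≤ 2√23 ≈ 9.5917 ✓.


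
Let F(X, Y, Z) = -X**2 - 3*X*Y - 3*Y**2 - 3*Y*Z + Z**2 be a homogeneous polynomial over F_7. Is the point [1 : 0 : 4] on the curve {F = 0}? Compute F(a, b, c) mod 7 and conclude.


F(1,0,4) ≡ 1 (mod 7); P is NOT on the curve.

Evaluate F(1, 0, 4) term-by-term (mod 7).
  -X**2 ↦ -1·1·1·1 = -1
  -3*X*Y ↦ -3·1·0·1 = 0
  -3*Y**2 ↦ -3·1·0·1 = 0
  -3*Y*Z ↦ -3·1·0·4 = 0
  Z**2 ↦ 1·1·1·16 = 16
Sum: F(1, 0, 4) = (-1) + (0) + (0) + (0) + (16) = 15.
Reducing mod 7: 15 ≡ 1 (mod 7).
Since F(a, b, c) ≡ 1 ≠ 0 (mod 7), P does NOT lie on the curve.


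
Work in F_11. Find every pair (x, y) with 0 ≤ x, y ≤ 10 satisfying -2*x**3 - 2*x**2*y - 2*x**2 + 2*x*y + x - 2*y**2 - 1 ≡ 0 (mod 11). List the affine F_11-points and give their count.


Affine F_11-points: {(0, 4), (0, 7), (1, 3), (1, 8), (6, 1), (6, 2), (10, 10)}; count = 7.

For each of the 121 pairs (x, y) ∈ F_11², evaluate f(x, y) mod 11. Record the zeros.
  x = 0: [0↦10, 1↦8, 2↦2, 3↦3, 4↦0, 5↦4, 6↦4, 7↦0, 8↦3, 9↦2, 10↦8]  zeros at y ∈ {4, 7}
  x = 1: [0↦7, 1↦5, 2↦10, 3↦0, 4↦8, 5↦1, 6↦1, 7↦8, 8↦0, 9↦10, 10↦5]  zeros at y ∈ {3, 8}
  x = 2: [0↦10, 1↦4, 2↦5, 3↦2, 4↦6, 5↦6, 6↦2, 7↦5, 8↦4, 9↦10, 10↦1]  zeros at y ∈ ∅
  x = 3: [0↦7, 1↦4, 2↦8, 3↦8, 4↦4, 5↦7, 6↦6, 7↦1, 8↦3, 9↦1, 10↦6]  zeros at y ∈ ∅
  x = 4: [0↦8, 1↦4, 2↦7, 3↦6, 4↦1, 5↦3, 6↦1, 7↦6, 8↦7, 9↦4, 10↦8]  zeros at y ∈ ∅
  x = 5: [0↦1, 1↦3, 2↦1, 3↦6, 4↦7, 5↦4, 6↦8, 7↦8, 8↦4, 9↦7, 10↦6]  zeros at y ∈ ∅
  x = 6: [0↦7, 1↦0, 2↦0, 3↦7, 4↦10, 5↦9, 6↦4, 7↦6, 8↦4, 9↦9, 10↦10]  zeros at y ∈ {1, 2}
  x = 7: [0↦3, 1↦5, 2↦3, 3↦8, 4↦9, 5↦6, 6↦10, 7↦10, 8↦6, 9↦9, 10↦8]  zeros at y ∈ ∅
  x = 8: [0↦10, 1↦6, 2↦9, 3↦8, 4↦3, 5↦5, 6↦3, 7↦8, 8↦9, 9↦6, 10↦10]  zeros at y ∈ ∅
  x = 9: [0↦5, 1↦2, 2↦6, 3↦6, 4↦2, 5↦5, 6↦4, 7↦10, 8↦1, 9↦10, 10↦4]  zeros at y ∈ ∅
  x = 10: [0↦9, 1↦3, 2↦4, 3↦1, 4↦5, 5↦5, 6↦1, 7↦4, 8↦3, 9↦9, 10↦0]  zeros at y ∈ {10}
Collecting zeros: affine points = {(0, 4), (0, 7), (1, 3), (1, 8), (6, 1), (6, 2), (10, 10)}.
Total count |C(F_11)_aff| = 7.


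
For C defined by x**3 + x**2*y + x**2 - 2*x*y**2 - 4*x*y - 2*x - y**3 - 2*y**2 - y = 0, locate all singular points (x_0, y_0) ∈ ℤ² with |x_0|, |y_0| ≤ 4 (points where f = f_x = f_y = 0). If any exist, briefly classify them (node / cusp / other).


Singular points: {(0, -1)}; classification: cusp.

Compute partial derivatives:
  f_x = 3*x**2 + 2*x*y + 2*x - 2*y**2 - 4*y - 2.
  f_y = x**2 - 4*x*y - 4*x - 3*y**2 - 4*y - 1.
Scan x_0 ∈ {−4, ..., 4}. For each x_0, f_y(x_0, y) is a polynomial in y; find its integer roots y ∈ {−4, ..., 4}, then test f_x and f at those candidates.
  x = -4: f_y(-4, y) = -3*y**2 + 12*y + 31; no integer root y with |y| ≤ 4.
  x = -3: f_y(-3, y) = -3*y**2 + 8*y + 20; no integer root y with |y| ≤ 4.
  x = -2: f_y(-2, y) = -3*y**2 + 4*y + 11; no integer root y with |y| ≤ 4.
  x = -1: f_y(-1, y) = 4 - 3*y**2; no integer root y with |y| ≤ 4.
  x = 0: f_y(0, y) = -3*y**2 - 4*y - 1; vanishes at y ∈ {-1}. (0, -1): f_x = 0, f = 0 — SINGULAR.
  x = 1: f_y(1, y) = -3*y**2 - 8*y - 4; vanishes at y ∈ {-2}. (1, -2): f_x = -1 ≠ 0.
  x = 2: f_y(2, y) = -3*y**2 - 12*y - 5; no integer root y with |y| ≤ 4.
  x = 3: f_y(3, y) = -3*y**2 - 16*y - 4; no integer root y with |y| ≤ 4.
  x = 4: f_y(4, y) = -3*y**2 - 20*y - 1; no integer root y with |y| ≤ 4.
Only singular point on the grid: (0, -1).
Classify: substitute x = 0 + u, y = -1 + v and expand: f = u**3 + u**2*v - 2*u*v**2 - v**3 + v**2.
No constant or linear terms (consistent with a singular point). Quadratic part: v**2. Cubic part: u**3 + u**2*v - 2*u*v**2 - v**3.
The quadratic part v**2 is a perfect square, so there is a single (double) tangent line v = 0, i.e. y = -1. Restricting the cubic part to that line (v = 0) leaves u**3 ≠ 0, so f is not divisible by v and the branch is v² ≈ -u**3 to lowest order — this is a cusp.
Classification: cusp.


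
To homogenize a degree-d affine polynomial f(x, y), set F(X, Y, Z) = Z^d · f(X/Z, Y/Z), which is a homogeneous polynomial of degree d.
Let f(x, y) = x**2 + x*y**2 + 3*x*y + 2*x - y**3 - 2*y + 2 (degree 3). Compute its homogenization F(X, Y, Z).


F(X, Y, Z) = X**2*Z + X*Y**2 + 3*X*Y*Z + 2*X*Z**2 - Y**3 - 2*Y*Z**2 + 2*Z**3

deg(f) = 3.
Substitute x = X/Z, y = Y/Z into f, then multiply by Z^3.
  monomial 1·x^2·y^0 ↦ 1·X^2·Y^0·Z^1.
  monomial 1·x^1·y^2 ↦ 1·X^1·Y^2·Z^0.
  monomial 3·x^1·y^1 ↦ 3·X^1·Y^1·Z^1.
  monomial 2·x^1·y^0 ↦ 2·X^1·Y^0·Z^2.
  monomial -1·x^0·y^3 ↦ -1·X^0·Y^3·Z^0.
  monomial -2·x^0·y^1 ↦ -2·X^0·Y^1·Z^2.
  monomial 2·x^0·y^0 ↦ 2·X^0·Y^0·Z^3.
Collecting: F(X, Y, Z) = X**2*Z + X*Y**2 + 3*X*Y*Z + 2*X*Z**2 - Y**3 - 2*Y*Z**2 + 2*Z**3.


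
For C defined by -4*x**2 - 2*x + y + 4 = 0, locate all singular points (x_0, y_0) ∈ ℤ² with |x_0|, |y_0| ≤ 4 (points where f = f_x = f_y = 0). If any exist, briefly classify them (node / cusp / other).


No singular points in the scanned grid; C is smooth there.

Compute partial derivatives:
  f_x = -8*x - 2.
  f_y = 1.
f_y = 1 is a nonzero constant, so f_y never vanishes: no point (x, y) can satisfy f = f_x = f_y = 0. In particular no (x, y) ∈ {−4, ..., 4}² is singular; the curve is smooth.


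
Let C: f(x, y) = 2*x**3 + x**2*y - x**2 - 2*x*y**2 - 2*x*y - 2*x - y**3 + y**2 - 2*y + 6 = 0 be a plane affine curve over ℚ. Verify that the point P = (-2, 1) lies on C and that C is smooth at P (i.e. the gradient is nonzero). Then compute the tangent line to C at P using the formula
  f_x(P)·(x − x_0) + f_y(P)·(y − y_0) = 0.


Tangent line at P: 18*x + 13*y + 23 = 0.

Step 1: f(-2, 1) = 0, so P lies on C.
Step 2: partial derivatives
  f_x(x, y) = 6*x**2 + 2*x*y - 2*x - 2*y**2 - 2*y - 2, f_y(x, y) = x**2 - 4*x*y - 2*x - 3*y**2 + 2*y - 2.
  f_x(P) = 18, f_y(P) = 13 (gradient nonzero, so P is smooth).
Step 3: tangent line at P: 18·(x − -2) + 13·(y − 1) = 0.
Expanding: 18*x + 13*y + 23 = 0.


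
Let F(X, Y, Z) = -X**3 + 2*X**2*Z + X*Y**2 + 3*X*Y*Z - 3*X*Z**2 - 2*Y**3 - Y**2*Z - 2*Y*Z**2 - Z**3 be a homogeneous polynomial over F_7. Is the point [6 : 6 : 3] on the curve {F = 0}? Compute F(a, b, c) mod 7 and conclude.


F(6,6,3) ≡ 4 (mod 7); P is NOT on the curve.

Evaluate F(6, 6, 3) term-by-term (mod 7).
  -X**3 ↦ -1·216·1·1 = -216
  2*X**2*Z ↦ 2·36·1·3 = 216
  X*Y**2 ↦ 1·6·36·1 = 216
  3*X*Y*Z ↦ 3·6·6·3 = 324
  -3*X*Z**2 ↦ -3·6·1·9 = -162
  -2*Y**3 ↦ -2·1·216·1 = -432
  -Y**2*Z ↦ -1·1·36·3 = -108
  -2*Y*Z**2 ↦ -2·1·6·9 = -108
  -Z**3 ↦ -1·1·1·27 = -27
Sum: F(6, 6, 3) = (-216) + (216) + (216) + (324) + (-162) + (-432) + (-108) + (-108) + (-27) = -297.
Reducing mod 7: -297 ≡ 4 (mod 7).
Since F(a, b, c) ≡ 4 ≠ 0 (mod 7), P does NOT lie on the curve.


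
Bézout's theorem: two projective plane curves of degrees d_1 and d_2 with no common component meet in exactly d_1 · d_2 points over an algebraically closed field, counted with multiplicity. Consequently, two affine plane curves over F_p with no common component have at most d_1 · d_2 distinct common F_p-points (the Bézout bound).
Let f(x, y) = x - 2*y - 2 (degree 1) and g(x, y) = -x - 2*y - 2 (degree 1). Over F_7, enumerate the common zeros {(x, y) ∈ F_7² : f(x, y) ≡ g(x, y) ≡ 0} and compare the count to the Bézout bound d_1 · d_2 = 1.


Common zeros: {(0, 6)}; count = 1; Bézout bound = 1.

deg(f) = 1, deg(g) = 1, so Bézout bound = 1.
Scan x ∈ F_7. For each x, list the y ∈ F_7 with f(x, y) ≡ 0 and those with g(x, y) ≡ 0 (mod 7); the common zeros in that column are the intersection.
  x = 0: f ≡ 0 at y ∈ {6}; g ≡ 0 at y ∈ {6}; common: {6}.
  x = 1: f ≡ 0 at y ∈ {3}; g ≡ 0 at y ∈ {2}; common: ∅.
  x = 2: f ≡ 0 at y ∈ {0}; g ≡ 0 at y ∈ {5}; common: ∅.
  x = 3: f ≡ 0 at y ∈ {4}; g ≡ 0 at y ∈ {1}; common: ∅.
  x = 4: f ≡ 0 at y ∈ {1}; g ≡ 0 at y ∈ {4}; common: ∅.
  x = 5: f ≡ 0 at y ∈ {5}; g ≡ 0 at y ∈ {0}; common: ∅.
  x = 6: f ≡ 0 at y ∈ {2}; g ≡ 0 at y ∈ {3}; common: ∅.
Collecting: common zeros = {(0, 6)}, so the count is 1.
Comparison with the Bézout bound: 1 ≤ 1 = deg(f)·deg(g), as expected for curves with no common component (the bound is attained).


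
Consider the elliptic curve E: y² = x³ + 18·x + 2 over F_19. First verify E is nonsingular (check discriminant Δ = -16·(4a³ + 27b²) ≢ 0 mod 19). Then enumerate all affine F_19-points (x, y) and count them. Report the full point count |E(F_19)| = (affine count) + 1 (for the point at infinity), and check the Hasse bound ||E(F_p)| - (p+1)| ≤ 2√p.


Affine points = {(3, 8), (3, 11), (4, 9), (4, 10), (9, 0), (10, 2), (10, 17), (11, 7), (11, 12), (13, 1), (13, 18), (16, 4), (16, 15)}; affine count = 13; |E(F_19)| = 14.

Discriminant check: Δ ∝ 4a³ + 27b² = 4·18³ + 27·2² = 4·5832 + 27·4 ≡ 9 (mod 19). Nonzero ⇒ E is nonsingular.
For each x ∈ F_19, compute rhs = x³ + 18·x + 2 mod 19, then count y ∈ F_19 with y² ≡ rhs.
  x = 0: rhs = 2, matching y values: none (0 points).
  x = 1: rhs = 2, matching y values: none (0 points).
  x = 2: rhs = 8, matching y values: none (0 points).
  x = 3: rhs = 7, matching y values: 8, 11 (2 points).
  x = 4: rhs = 5, matching y values: 9, 10 (2 points).
  x = 5: rhs = 8, matching y values: none (0 points).
  x = 6: rhs = 3, matching y values: none (0 points).
  x = 7: rhs = 15, matching y values: none (0 points).
  x = 8: rhs = 12, matching y values: none (0 points).
  x = 9: rhs = 0, matching y values: 0 (1 points).
  x = 10: rhs = 4, matching y values: 2, 17 (2 points).
  x = 11: rhs = 11, matching y values: 7, 12 (2 points).
  x = 12: rhs = 8, matching y values: none (0 points).
  x = 13: rhs = 1, matching y values: 1, 18 (2 points).
  x = 14: rhs = 15, matching y values: none (0 points).
  x = 15: rhs = 18, matching y values: none (0 points).
  x = 16: rhs = 16, matching y values: 4, 15 (2 points).
  x = 17: rhs = 15, matching y values: none (0 points).
  x = 18: rhs = 2, matching y values: none (0 points).
Total affine count: 13.
Full point count |E(F_19)| = 13 + 1 = 14.
Hasse bound: |14 − (19+1)| = |-6| = 6 ≤ 2√19 ≈ 8.7178 ✓.


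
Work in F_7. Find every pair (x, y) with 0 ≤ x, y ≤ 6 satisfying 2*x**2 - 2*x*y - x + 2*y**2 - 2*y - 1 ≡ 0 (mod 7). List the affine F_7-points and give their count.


Affine F_7-points: {(1, 0), (1, 2), (3, 0), (3, 4), (5, 2), (5, 4)}; count = 6.

For each of the 49 pairs (x, y) ∈ F_7², evaluate f(x, y) mod 7. Record the zeros.
  x = 0: [0↦6, 1↦6, 2↦3, 3↦4, 4↦2, 5↦4, 6↦3]  zeros at y ∈ ∅
  x = 1: [0↦0, 1↦5, 2↦0, 3↦6, 4↦2, 5↦2, 6↦6]  zeros at y ∈ {0, 2}
  x = 2: [0↦5, 1↦1, 2↦1, 3↦5, 4↦6, 5↦4, 6↦6]  zeros at y ∈ ∅
  x = 3: [0↦0, 1↦1, 2↦6, 3↦1, 4↦0, 5↦3, 6↦3]  zeros at y ∈ {0, 4}
  x = 4: [0↦6, 1↦5, 2↦1, 3↦1, 4↦5, 5↦6, 6↦4]  zeros at y ∈ ∅
  x = 5: [0↦2, 1↦6, 2↦0, 3↦5, 4↦0, 5↦6, 6↦2]  zeros at y ∈ {2, 4}
  x = 6: [0↦2, 1↦4, 2↦3, 3↦6, 4↦6, 5↦3, 6↦4]  zeros at y ∈ ∅
Collecting zeros: affine points = {(1, 0), (1, 2), (3, 0), (3, 4), (5, 2), (5, 4)}.
Total count |C(F_7)_aff| = 6.


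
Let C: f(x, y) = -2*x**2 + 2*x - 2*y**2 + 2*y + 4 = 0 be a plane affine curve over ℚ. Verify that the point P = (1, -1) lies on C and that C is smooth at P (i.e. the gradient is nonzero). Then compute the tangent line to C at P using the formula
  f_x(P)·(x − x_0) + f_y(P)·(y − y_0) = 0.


Tangent line at P: -2*x + 6*y + 8 = 0.

Step 1: f(1, -1) = 0, so P lies on C.
Step 2: partial derivatives
  f_x(x, y) = 2 - 4*x, f_y(x, y) = 2 - 4*y.
  f_x(P) = -2, f_y(P) = 6 (gradient nonzero, so P is smooth).
Step 3: tangent line at P: -2·(x − 1) + 6·(y − -1) = 0.
Expanding: -2*x + 6*y + 8 = 0.


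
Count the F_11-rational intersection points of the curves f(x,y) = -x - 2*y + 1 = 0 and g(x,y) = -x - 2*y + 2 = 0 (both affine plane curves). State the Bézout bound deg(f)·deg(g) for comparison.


Common zeros: ∅; count = 0; Bézout bound = 1.

deg(f) = 1, deg(g) = 1, so Bézout bound = 1.
Scan x ∈ F_11. For each x, list the y ∈ F_11 with f(x, y) ≡ 0 and those with g(x, y) ≡ 0 (mod 11); the common zeros in that column are the intersection.
  x = 0: f ≡ 0 at y ∈ {6}; g ≡ 0 at y ∈ {1}; common: ∅.
  x = 1: f ≡ 0 at y ∈ {0}; g ≡ 0 at y ∈ {6}; common: ∅.
  x = 2: f ≡ 0 at y ∈ {5}; g ≡ 0 at y ∈ {0}; common: ∅.
  x = 3: f ≡ 0 at y ∈ {10}; g ≡ 0 at y ∈ {5}; common: ∅.
  x = 4: f ≡ 0 at y ∈ {4}; g ≡ 0 at y ∈ {10}; common: ∅.
  x = 5: f ≡ 0 at y ∈ {9}; g ≡ 0 at y ∈ {4}; common: ∅.
  x = 6: f ≡ 0 at y ∈ {3}; g ≡ 0 at y ∈ {9}; common: ∅.
  x = 7: f ≡ 0 at y ∈ {8}; g ≡ 0 at y ∈ {3}; common: ∅.
  x = 8: f ≡ 0 at y ∈ {2}; g ≡ 0 at y ∈ {8}; common: ∅.
  x = 9: f ≡ 0 at y ∈ {7}; g ≡ 0 at y ∈ {2}; common: ∅.
  x = 10: f ≡ 0 at y ∈ {1}; g ≡ 0 at y ∈ {7}; common: ∅.
Collecting: common zeros = ∅, so the count is 0.
Comparison with the Bézout bound: 0 ≤ 1 = deg(f)·deg(g), as expected for curves with no common component (the affine F_11-count falls short of the bound because intersections may lie at infinity, over extension fields, or carry multiplicity).


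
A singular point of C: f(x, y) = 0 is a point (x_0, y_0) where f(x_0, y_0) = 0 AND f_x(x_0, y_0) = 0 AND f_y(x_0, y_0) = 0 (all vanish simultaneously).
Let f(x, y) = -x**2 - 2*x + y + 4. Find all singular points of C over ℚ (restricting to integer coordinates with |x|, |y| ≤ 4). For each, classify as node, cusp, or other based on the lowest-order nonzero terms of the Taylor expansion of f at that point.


No singular points in the scanned grid; C is smooth there.

Compute partial derivatives:
  f_x = -2*x - 2.
  f_y = 1.
f_y = 1 is a nonzero constant, so f_y never vanishes: no point (x, y) can satisfy f = f_x = f_y = 0. In particular no (x, y) ∈ {−4, ..., 4}² is singular; the curve is smooth.


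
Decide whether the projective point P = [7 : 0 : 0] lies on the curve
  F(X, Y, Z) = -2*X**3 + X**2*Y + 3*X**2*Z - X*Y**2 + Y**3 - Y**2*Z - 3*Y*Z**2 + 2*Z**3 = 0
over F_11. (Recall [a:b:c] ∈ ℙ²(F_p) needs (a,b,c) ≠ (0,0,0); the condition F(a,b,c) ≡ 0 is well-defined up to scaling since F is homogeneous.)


F(7,0,0) ≡ 7 (mod 11); P is NOT on the curve.

Evaluate F(7, 0, 0) term-by-term (mod 11).
  -2*X**3 ↦ -2·343·1·1 = -686
  X**2*Y ↦ 1·49·0·1 = 0
  3*X**2*Z ↦ 3·49·1·0 = 0
  -X*Y**2 ↦ -1·7·0·1 = 0
  Y**3 ↦ 1·1·0·1 = 0
  -Y**2*Z ↦ -1·1·0·0 = 0
  -3*Y*Z**2 ↦ -3·1·0·0 = 0
  2*Z**3 ↦ 2·1·1·0 = 0
Sum: F(7, 0, 0) = (-686) + (0) + (0) + (0) + (0) + (0) + (0) + (0) = -686.
Reducing mod 11: -686 ≡ 7 (mod 11).
Since F(a, b, c) ≡ 7 ≠ 0 (mod 11), P does NOT lie on the curve.


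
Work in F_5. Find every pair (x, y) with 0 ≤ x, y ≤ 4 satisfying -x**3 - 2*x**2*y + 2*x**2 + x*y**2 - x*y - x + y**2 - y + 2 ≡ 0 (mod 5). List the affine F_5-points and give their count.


Affine F_5-points: {(1, 1), (2, 0), (2, 2), (3, 0), (3, 3), (4, 3)}; count = 6.

For each of the 25 pairs (x, y) ∈ F_5², evaluate f(x, y) mod 5. Record the zeros.
  x = 0: [0↦2, 1↦2, 2↦4, 3↦3, 4↦4]  zeros at y ∈ ∅
  x = 1: [0↦2, 1↦0, 2↦2, 3↦3, 4↦3]  zeros at y ∈ {1}
  x = 2: [0↦0, 1↦2, 2↦0, 3↦4, 4↦4]  zeros at y ∈ {0, 2}
  x = 3: [0↦0, 1↦2, 2↦2, 3↦0, 4↦1]  zeros at y ∈ {0, 3}
  x = 4: [0↦1, 1↦4, 2↦2, 3↦0, 4↦3]  zeros at y ∈ {3}
Collecting zeros: affine points = {(1, 1), (2, 0), (2, 2), (3, 0), (3, 3), (4, 3)}.
Total count |C(F_5)_aff| = 6.


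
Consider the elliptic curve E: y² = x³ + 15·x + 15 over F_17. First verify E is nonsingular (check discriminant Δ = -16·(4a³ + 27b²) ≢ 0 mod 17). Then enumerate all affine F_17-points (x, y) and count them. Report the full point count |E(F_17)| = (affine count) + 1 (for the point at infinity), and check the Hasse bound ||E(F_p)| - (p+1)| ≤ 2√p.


Affine points = {(0, 7), (0, 10), (2, 6), (2, 11), (3, 6), (3, 11), (6, 7), (6, 10), (7, 2), (7, 15), (8, 1), (8, 16), (10, 3), (10, 14), (11, 7), (11, 10), (12, 6), (12, 11), (16, 4), (16, 13)}; affine count = 20; |E(F_17)| = 21.

Discriminant check: Δ ∝ 4a³ + 27b² = 4·15³ + 27·15² = 4·3375 + 27·225 ≡ 8 (mod 17). Nonzero ⇒ E is nonsingular.
For each x ∈ F_17, compute rhs = x³ + 15·x + 15 mod 17, then count y ∈ F_17 with y² ≡ rhs.
  x = 0: rhs = 15, matching y values: 7, 10 (2 points).
  x = 1: rhs = 14, matching y values: none (0 points).
  x = 2: rhs = 2, matching y values: 6, 11 (2 points).
  x = 3: rhs = 2, matching y values: 6, 11 (2 points).
  x = 4: rhs = 3, matching y values: none (0 points).
  x = 5: rhs = 11, matching y values: none (0 points).
  x = 6: rhs = 15, matching y values: 7, 10 (2 points).
  x = 7: rhs = 4, matching y values: 2, 15 (2 points).
  x = 8: rhs = 1, matching y values: 1, 16 (2 points).
  x = 9: rhs = 12, matching y values: none (0 points).
  x = 10: rhs = 9, matching y values: 3, 14 (2 points).
  x = 11: rhs = 15, matching y values: 7, 10 (2 points).
  x = 12: rhs = 2, matching y values: 6, 11 (2 points).
  x = 13: rhs = 10, matching y values: none (0 points).
  x = 14: rhs = 11, matching y values: none (0 points).
  x = 15: rhs = 11, matching y values: none (0 points).
  x = 16: rhs = 16, matching y values: 4, 13 (2 points).
Total affine count: 20.
Full point count |E(F_17)| = 20 + 1 = 21.
Hasse bound: |21 − (17+1)| = |3| = 3 ≤ 2√17 ≈ 8.2462 ✓.


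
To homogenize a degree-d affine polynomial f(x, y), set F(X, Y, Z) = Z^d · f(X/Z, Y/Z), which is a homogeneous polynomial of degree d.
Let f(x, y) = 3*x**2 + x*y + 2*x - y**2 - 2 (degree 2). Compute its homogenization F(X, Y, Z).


F(X, Y, Z) = 3*X**2 + X*Y + 2*X*Z - Y**2 - 2*Z**2

deg(f) = 2.
Substitute x = X/Z, y = Y/Z into f, then multiply by Z^2.
  monomial 3·x^2·y^0 ↦ 3·X^2·Y^0·Z^0.
  monomial 1·x^1·y^1 ↦ 1·X^1·Y^1·Z^0.
  monomial 2·x^1·y^0 ↦ 2·X^1·Y^0·Z^1.
  monomial -1·x^0·y^2 ↦ -1·X^0·Y^2·Z^0.
  monomial -2·x^0·y^0 ↦ -2·X^0·Y^0·Z^2.
Collecting: F(X, Y, Z) = 3*X**2 + X*Y + 2*X*Z - Y**2 - 2*Z**2.


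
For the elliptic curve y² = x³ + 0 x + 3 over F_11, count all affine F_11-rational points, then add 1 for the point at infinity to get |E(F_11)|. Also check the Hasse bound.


Affine points = {(0, 5), (0, 6), (1, 2), (1, 9), (2, 0), (4, 1), (4, 10), (7, 4), (7, 7), (8, 3), (8, 8)}; affine count = 11; |E(F_11)| = 12.

Discriminant check: Δ ∝ 4a³ + 27b² = 4·0³ + 27·3² = 4·0 + 27·9 ≡ 1 (mod 11). Nonzero ⇒ E is nonsingular.
For each x ∈ F_11, compute rhs = x³ + 0·x + 3 mod 11, then count y ∈ F_11 with y² ≡ rhs.
  x = 0: rhs = 3, matching y values: 5, 6 (2 points).
  x = 1: rhs = 4, matching y values: 2, 9 (2 points).
  x = 2: rhs = 0, matching y values: 0 (1 points).
  x = 3: rhs = 8, matching y values: none (0 points).
  x = 4: rhs = 1, matching y values: 1, 10 (2 points).
  x = 5: rhs = 7, matching y values: none (0 points).
  x = 6: rhs = 10, matching y values: none (0 points).
  x = 7: rhs = 5, matching y values: 4, 7 (2 points).
  x = 8: rhs = 9, matching y values: 3, 8 (2 points).
  x = 9: rhs = 6, matching y values: none (0 points).
  x = 10: rhs = 2, matching y values: none (0 points).
Total affine count: 11.
Full point count |E(F_11)| = 11 + 1 = 12.
Hasse bound: |12 − (11+1)| = |0| = 0 ≤ 2√11 ≈ 6.6332 ✓.


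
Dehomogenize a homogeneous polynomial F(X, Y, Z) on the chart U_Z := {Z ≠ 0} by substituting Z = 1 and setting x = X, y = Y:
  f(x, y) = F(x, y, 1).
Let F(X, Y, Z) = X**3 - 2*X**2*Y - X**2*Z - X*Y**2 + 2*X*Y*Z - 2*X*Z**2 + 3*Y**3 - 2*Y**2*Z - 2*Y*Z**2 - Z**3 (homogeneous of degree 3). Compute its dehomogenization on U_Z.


f(x, y) = x**3 - 2*x**2*y - x**2 - x*y**2 + 2*x*y - 2*x + 3*y**3 - 2*y**2 - 2*y - 1

On U_Z we set Z = 1. Each monomial c·X^i·Y^j·Z^k in F becomes c·x^i·y^j·1^k = c·x^i·y^j.
Substituting Z = 1: F(X, Y, 1) = x**3 - 2*x**2*y - x**2 - x*y**2 + 2*x*y - 2*x + 3*y**3 - 2*y**2 - 2*y - 1.
Note: deg(f) ≤ deg(F) = 3; strict inequality happens when F is divisible by Z (lost terms).


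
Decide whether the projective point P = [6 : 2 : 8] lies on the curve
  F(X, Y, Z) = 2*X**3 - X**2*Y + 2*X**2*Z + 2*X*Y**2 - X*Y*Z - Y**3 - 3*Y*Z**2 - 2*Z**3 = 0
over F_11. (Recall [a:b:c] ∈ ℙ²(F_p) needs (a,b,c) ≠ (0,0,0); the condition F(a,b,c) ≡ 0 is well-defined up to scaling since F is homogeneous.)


F(6,2,8) ≡ 0 (mod 11); P is on the curve.

Evaluate F(6, 2, 8) term-by-term (mod 11).
  2*X**3 ↦ 2·216·1·1 = 432
  -X**2*Y ↦ -1·36·2·1 = -72
  2*X**2*Z ↦ 2·36·1·8 = 576
  2*X*Y**2 ↦ 2·6·4·1 = 48
  -X*Y*Z ↦ -1·6·2·8 = -96
  -Y**3 ↦ -1·1·8·1 = -8
  -3*Y*Z**2 ↦ -3·1·2·64 = -384
  -2*Z**3 ↦ -2·1·1·512 = -1024
Sum: F(6, 2, 8) = (432) + (-72) + (576) + (48) + (-96) + (-8) + (-384) + (-1024) = -528.
Reducing mod 11: -528 ≡ 0 (mod 11).
Since F(a, b, c) ≡ 0 (mod 11), P lies on the curve.


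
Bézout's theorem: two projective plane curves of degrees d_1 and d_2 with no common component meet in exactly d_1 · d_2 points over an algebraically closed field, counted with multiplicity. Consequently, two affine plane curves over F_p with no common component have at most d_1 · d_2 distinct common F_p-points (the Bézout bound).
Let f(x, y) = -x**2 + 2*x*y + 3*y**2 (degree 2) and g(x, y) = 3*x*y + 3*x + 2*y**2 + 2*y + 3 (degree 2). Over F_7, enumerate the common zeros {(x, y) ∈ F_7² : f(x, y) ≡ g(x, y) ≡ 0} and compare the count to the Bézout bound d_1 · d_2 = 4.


Common zeros: ∅; count = 0; Bézout bound = 4.

deg(f) = 2, deg(g) = 2, so Bézout bound = 4.
Scan x ∈ F_7. For each x, list the y ∈ F_7 with f(x, y) ≡ 0 and those with g(x, y) ≡ 0 (mod 7); the common zeros in that column are the intersection.
  x = 0: f ≡ 0 at y ∈ {0}; g ≡ 0 at y ∈ {1, 5}; common: ∅.
  x = 1: f ≡ 0 at y ∈ {5, 6}; g ≡ 0 at y ∈ ∅; common: ∅.
  x = 2: f ≡ 0 at y ∈ {3, 5}; g ≡ 0 at y ∈ ∅; common: ∅.
  x = 3: f ≡ 0 at y ∈ {1, 4}; g ≡ 0 at y ∈ {2, 3}; common: ∅.
  x = 4: f ≡ 0 at y ∈ {3, 6}; g ≡ 0 at y ∈ ∅; common: ∅.
  x = 5: f ≡ 0 at y ∈ {2, 4}; g ≡ 0 at y ∈ ∅; common: ∅.
  x = 6: f ≡ 0 at y ∈ {1, 2}; g ≡ 0 at y ∈ {0, 4}; common: ∅.
Collecting: common zeros = ∅, so the count is 0.
Comparison with the Bézout bound: 0 ≤ 4 = deg(f)·deg(g), as expected for curves with no common component (the affine F_7-count falls short of the bound because intersections may lie at infinity, over extension fields, or carry multiplicity).


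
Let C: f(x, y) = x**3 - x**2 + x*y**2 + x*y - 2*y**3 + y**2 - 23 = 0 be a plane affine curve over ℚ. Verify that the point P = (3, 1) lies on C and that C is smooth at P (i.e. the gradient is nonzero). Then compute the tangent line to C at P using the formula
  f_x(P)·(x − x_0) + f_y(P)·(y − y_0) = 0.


Tangent line at P: 23*x + 5*y - 74 = 0.

Step 1: f(3, 1) = 0, so P lies on C.
Step 2: partial derivatives
  f_x(x, y) = 3*x**2 - 2*x + y**2 + y, f_y(x, y) = 2*x*y + x - 6*y**2 + 2*y.
  f_x(P) = 23, f_y(P) = 5 (gradient nonzero, so P is smooth).
Step 3: tangent line at P: 23·(x − 3) + 5·(y − 1) = 0.
Expanding: 23*x + 5*y - 74 = 0.


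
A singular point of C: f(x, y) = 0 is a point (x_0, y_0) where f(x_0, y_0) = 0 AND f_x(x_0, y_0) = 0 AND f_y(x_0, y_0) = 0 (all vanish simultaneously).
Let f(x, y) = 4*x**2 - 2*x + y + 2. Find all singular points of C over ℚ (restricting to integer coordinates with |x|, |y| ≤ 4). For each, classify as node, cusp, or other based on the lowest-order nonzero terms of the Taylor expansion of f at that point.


No singular points in the scanned grid; C is smooth there.

Compute partial derivatives:
  f_x = 8*x - 2.
  f_y = 1.
f_y = 1 is a nonzero constant, so f_y never vanishes: no point (x, y) can satisfy f = f_x = f_y = 0. In particular no (x, y) ∈ {−4, ..., 4}² is singular; the curve is smooth.


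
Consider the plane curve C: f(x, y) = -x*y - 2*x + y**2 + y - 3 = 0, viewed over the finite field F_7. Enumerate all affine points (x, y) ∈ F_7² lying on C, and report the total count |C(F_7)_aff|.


Affine F_7-points: {(2, 0), (2, 1), (4, 4), (4, 6), (6, 2), (6, 3)}; count = 6.

For each of the 49 pairs (x, y) ∈ F_7², evaluate f(x, y) mod 7. Record the zeros.
  x = 0: [0↦4, 1↦6, 2↦3, 3↦2, 4↦3, 5↦6, 6↦4]  zeros at y ∈ ∅
  x = 1: [0↦2, 1↦3, 2↦6, 3↦4, 4↦4, 5↦6, 6↦3]  zeros at y ∈ ∅
  x = 2: [0↦0, 1↦0, 2↦2, 3↦6, 4↦5, 5↦6, 6↦2]  zeros at y ∈ {0, 1}
  x = 3: [0↦5, 1↦4, 2↦5, 3↦1, 4↦6, 5↦6, 6↦1]  zeros at y ∈ ∅
  x = 4: [0↦3, 1↦1, 2↦1, 3↦3, 4↦0, 5↦6, 6↦0]  zeros at y ∈ {4, 6}
  x = 5: [0↦1, 1↦5, 2↦4, 3↦5, 4↦1, 5↦6, 6↦6]  zeros at y ∈ ∅
  x = 6: [0↦6, 1↦2, 2↦0, 3↦0, 4↦2, 5↦6, 6↦5]  zeros at y ∈ {2, 3}
Collecting zeros: affine points = {(2, 0), (2, 1), (4, 4), (4, 6), (6, 2), (6, 3)}.
Total count |C(F_7)_aff| = 6.


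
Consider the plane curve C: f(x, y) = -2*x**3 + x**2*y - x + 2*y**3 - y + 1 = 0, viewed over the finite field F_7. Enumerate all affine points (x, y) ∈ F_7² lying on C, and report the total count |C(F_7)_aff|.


Affine F_7-points: {(0, 6), (1, 1), (1, 2), (1, 4), (3, 0), (5, 6)}; count = 6.

For each of the 49 pairs (x, y) ∈ F_7², evaluate f(x, y) mod 7. Record the zeros.
  x = 0: [0↦1, 1↦2, 2↦1, 3↦3, 4↦6, 5↦1, 6↦0]  zeros at y ∈ {6}
  x = 1: [0↦5, 1↦0, 2↦0, 3↦3, 4↦0, 5↦3, 6↦3]  zeros at y ∈ {1, 2, 4}
  x = 2: [0↦4, 1↦2, 2↦5, 3↦4, 4↦4, 5↦3, 6↦6]  zeros at y ∈ ∅
  x = 3: [0↦0, 1↦3, 2↦4, 3↦1, 4↦6, 5↦3, 6↦4]  zeros at y ∈ {0}
  x = 4: [0↦2, 1↦5, 2↦6, 3↦3, 4↦1, 5↦5, 6↦6]  zeros at y ∈ ∅
  x = 5: [0↦5, 1↦3, 2↦6, 3↦5, 4↦5, 5↦4, 6↦0]  zeros at y ∈ {6}
  x = 6: [0↦4, 1↦6, 2↦6, 3↦2, 4↦6, 5↦2, 6↦2]  zeros at y ∈ ∅
Collecting zeros: affine points = {(0, 6), (1, 1), (1, 2), (1, 4), (3, 0), (5, 6)}.
Total count |C(F_7)_aff| = 6.


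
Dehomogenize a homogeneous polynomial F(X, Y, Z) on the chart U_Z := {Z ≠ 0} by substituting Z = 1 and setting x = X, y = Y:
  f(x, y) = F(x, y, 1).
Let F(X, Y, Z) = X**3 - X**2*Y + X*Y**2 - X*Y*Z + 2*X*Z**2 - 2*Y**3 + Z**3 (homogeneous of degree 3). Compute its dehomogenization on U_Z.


f(x, y) = x**3 - x**2*y + x*y**2 - x*y + 2*x - 2*y**3 + 1

On U_Z we set Z = 1. Each monomial c·X^i·Y^j·Z^k in F becomes c·x^i·y^j·1^k = c·x^i·y^j.
Substituting Z = 1: F(X, Y, 1) = x**3 - x**2*y + x*y**2 - x*y + 2*x - 2*y**3 + 1.
Note: deg(f) ≤ deg(F) = 3; strict inequality happens when F is divisible by Z (lost terms).


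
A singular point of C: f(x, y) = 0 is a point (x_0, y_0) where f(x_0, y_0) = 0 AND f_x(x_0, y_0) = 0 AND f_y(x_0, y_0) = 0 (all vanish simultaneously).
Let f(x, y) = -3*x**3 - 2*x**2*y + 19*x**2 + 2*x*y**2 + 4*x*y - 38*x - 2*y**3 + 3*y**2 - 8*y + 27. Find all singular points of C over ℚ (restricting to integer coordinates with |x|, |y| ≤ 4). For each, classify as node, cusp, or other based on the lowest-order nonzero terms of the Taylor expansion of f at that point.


Singular points: {(2, 1)}; classification: node.

Compute partial derivatives:
  f_x = -9*x**2 - 4*x*y + 38*x + 2*y**2 + 4*y - 38.
  f_y = -2*x**2 + 4*x*y + 4*x - 6*y**2 + 6*y - 8.
Scan x_0 ∈ {−4, ..., 4}. For each x_0, f_y(x_0, y) is a polynomial in y; find its integer roots y ∈ {−4, ..., 4}, then test f_x and f at those candidates.
  x = -4: f_y(-4, y) = -6*y**2 - 10*y - 56; no integer root y with |y| ≤ 4.
  x = -3: f_y(-3, y) = -6*y**2 - 6*y - 38; no integer root y with |y| ≤ 4.
  x = -2: f_y(-2, y) = -6*y**2 - 2*y - 24; no integer root y with |y| ≤ 4.
  x = -1: f_y(-1, y) = -6*y**2 + 2*y - 14; no integer root y with |y| ≤ 4.
  x = 0: f_y(0, y) = -6*y**2 + 6*y - 8; no integer root y with |y| ≤ 4.
  x = 1: f_y(1, y) = -6*y**2 + 10*y - 6; no integer root y with |y| ≤ 4.
  x = 2: f_y(2, y) = -6*y**2 + 14*y - 8; vanishes at y ∈ {1}. (2, 1): f_x = 0, f = 0 — SINGULAR.
  x = 3: f_y(3, y) = -6*y**2 + 18*y - 14; no integer root y with |y| ≤ 4.
  x = 4: f_y(4, y) = -6*y**2 + 22*y - 24; no integer root y with |y| ≤ 4.
Only singular point on the grid: (2, 1).
Classify: substitute x = 2 + u, y = 1 + v and expand: f = -3*u**3 - 2*u**2*v - u**2 + 2*u*v**2 - 2*v**3 + v**2.
No constant or linear terms (consistent with a singular point). Quadratic part: -u**2 + v**2. Cubic part: -3*u**3 - 2*u**2*v + 2*u*v**2 - 2*v**3.
The quadratic part v**2 - u**2 = (v − u)(v + u) splits into two distinct linear factors, so there are two distinct tangent lines y − 1 = ±(x − 2) — this is a node (ordinary double point).
Classification: node.


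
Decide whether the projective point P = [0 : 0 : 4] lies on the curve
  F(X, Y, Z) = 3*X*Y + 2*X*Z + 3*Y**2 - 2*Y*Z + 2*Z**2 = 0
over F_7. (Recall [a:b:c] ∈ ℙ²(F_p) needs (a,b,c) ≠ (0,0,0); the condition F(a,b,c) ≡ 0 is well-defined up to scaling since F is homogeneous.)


F(0,0,4) ≡ 4 (mod 7); P is NOT on the curve.

Evaluate F(0, 0, 4) term-by-term (mod 7).
  3*X*Y ↦ 3·0·0·1 = 0
  2*X*Z ↦ 2·0·1·4 = 0
  3*Y**2 ↦ 3·1·0·1 = 0
  -2*Y*Z ↦ -2·1·0·4 = 0
  2*Z**2 ↦ 2·1·1·16 = 32
Sum: F(0, 0, 4) = (0) + (0) + (0) + (0) + (32) = 32.
Reducing mod 7: 32 ≡ 4 (mod 7).
Since F(a, b, c) ≡ 4 ≠ 0 (mod 7), P does NOT lie on the curve.


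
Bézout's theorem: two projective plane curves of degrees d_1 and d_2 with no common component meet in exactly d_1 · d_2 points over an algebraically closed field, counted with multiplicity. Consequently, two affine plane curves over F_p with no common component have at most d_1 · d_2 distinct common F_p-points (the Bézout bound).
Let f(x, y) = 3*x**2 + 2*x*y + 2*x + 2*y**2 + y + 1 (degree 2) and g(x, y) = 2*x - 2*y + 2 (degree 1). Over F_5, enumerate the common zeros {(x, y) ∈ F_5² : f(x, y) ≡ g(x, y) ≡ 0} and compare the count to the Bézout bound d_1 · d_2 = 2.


Common zeros: {(1, 2), (2, 3)}; count = 2; Bézout bound = 2.

deg(f) = 2, deg(g) = 1, so Bézout bound = 2.
Scan x ∈ F_5. For each x, list the y ∈ F_5 with f(x, y) ≡ 0 and those with g(x, y) ≡ 0 (mod 5); the common zeros in that column are the intersection.
  x = 0: f ≡ 0 at y ∈ ∅; g ≡ 0 at y ∈ {1}; common: ∅.
  x = 1: f ≡ 0 at y ∈ {2, 4}; g ≡ 0 at y ∈ {2}; common: {2}.
  x = 2: f ≡ 0 at y ∈ {2, 3}; g ≡ 0 at y ∈ {3}; common: {3}.
  x = 3: f ≡ 0 at y ∈ ∅; g ≡ 0 at y ∈ {4}; common: ∅.
  x = 4: f ≡ 0 at y ∈ {4}; g ≡ 0 at y ∈ {0}; common: ∅.
Collecting: common zeros = {(1, 2), (2, 3)}, so the count is 2.
Comparison with the Bézout bound: 2 ≤ 2 = deg(f)·deg(g), as expected for curves with no common component (the bound is attained).


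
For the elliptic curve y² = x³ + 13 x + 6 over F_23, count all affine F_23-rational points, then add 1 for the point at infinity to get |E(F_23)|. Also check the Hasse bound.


Affine points = {(0, 11), (0, 12), (3, 7), (3, 16), (5, 9), (5, 14), (6, 1), (6, 22), (7, 7), (7, 16), (8, 1), (8, 22), (9, 1), (9, 22), (10, 3), (10, 20), (11, 10), (11, 13), (12, 2), (12, 21), (13, 7), (13, 16), (16, 3), (16, 20), (18, 0), (20, 3), (20, 20), (21, 8), (21, 15)}; affine count = 29; |E(F_23)| = 30.

Discriminant check: Δ ∝ 4a³ + 27b² = 4·13³ + 27·6² = 4·2197 + 27·36 ≡ 8 (mod 23). Nonzero ⇒ E is nonsingular.
For each x ∈ F_23, compute rhs = x³ + 13·x + 6 mod 23, then count y ∈ F_23 with y² ≡ rhs.
  x = 0: rhs = 6, matching y values: 11, 12 (2 points).
  x = 1: rhs = 20, matching y values: none (0 points).
  x = 2: rhs = 17, matching y values: none (0 points).
  x = 3: rhs = 3, matching y values: 7, 16 (2 points).
  x = 4: rhs = 7, matching y values: none (0 points).
  x = 5: rhs = 12, matching y values: 9, 14 (2 points).
  x = 6: rhs = 1, matching y values: 1, 22 (2 points).
  x = 7: rhs = 3, matching y values: 7, 16 (2 points).
  x = 8: rhs = 1, matching y values: 1, 22 (2 points).
  x = 9: rhs = 1, matching y values: 1, 22 (2 points).
  x = 10: rhs = 9, matching y values: 3, 20 (2 points).
  x = 11: rhs = 8, matching y values: 10, 13 (2 points).
  x = 12: rhs = 4, matching y values: 2, 21 (2 points).
  x = 13: rhs = 3, matching y values: 7, 16 (2 points).
  x = 14: rhs = 11, matching y values: none (0 points).
  x = 15: rhs = 11, matching y values: none (0 points).
  x = 16: rhs = 9, matching y values: 3, 20 (2 points).
  x = 17: rhs = 11, matching y values: none (0 points).
  x = 18: rhs = 0, matching y values: 0 (1 points).
  x = 19: rhs = 5, matching y values: none (0 points).
  x = 20: rhs = 9, matching y values: 3, 20 (2 points).
  x = 21: rhs = 18, matching y values: 8, 15 (2 points).
  x = 22: rhs = 15, matching y values: none (0 points).
Total affine count: 29.
Full point count |E(F_23)| = 29 + 1 = 30.
Hasse bound: |30 − (23+1)| = |6| = 6 ≤ 2√23 ≈ 9.5917 ✓.


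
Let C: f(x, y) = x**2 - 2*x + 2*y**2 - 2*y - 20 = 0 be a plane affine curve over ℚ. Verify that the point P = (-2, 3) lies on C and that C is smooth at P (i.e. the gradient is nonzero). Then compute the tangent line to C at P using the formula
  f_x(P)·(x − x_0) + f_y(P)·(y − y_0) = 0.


Tangent line at P: -6*x + 10*y - 42 = 0.

Step 1: f(-2, 3) = 0, so P lies on C.
Step 2: partial derivatives
  f_x(x, y) = 2*x - 2, f_y(x, y) = 4*y - 2.
  f_x(P) = -6, f_y(P) = 10 (gradient nonzero, so P is smooth).
Step 3: tangent line at P: -6·(x − -2) + 10·(y − 3) = 0.
Expanding: -6*x + 10*y - 42 = 0.
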